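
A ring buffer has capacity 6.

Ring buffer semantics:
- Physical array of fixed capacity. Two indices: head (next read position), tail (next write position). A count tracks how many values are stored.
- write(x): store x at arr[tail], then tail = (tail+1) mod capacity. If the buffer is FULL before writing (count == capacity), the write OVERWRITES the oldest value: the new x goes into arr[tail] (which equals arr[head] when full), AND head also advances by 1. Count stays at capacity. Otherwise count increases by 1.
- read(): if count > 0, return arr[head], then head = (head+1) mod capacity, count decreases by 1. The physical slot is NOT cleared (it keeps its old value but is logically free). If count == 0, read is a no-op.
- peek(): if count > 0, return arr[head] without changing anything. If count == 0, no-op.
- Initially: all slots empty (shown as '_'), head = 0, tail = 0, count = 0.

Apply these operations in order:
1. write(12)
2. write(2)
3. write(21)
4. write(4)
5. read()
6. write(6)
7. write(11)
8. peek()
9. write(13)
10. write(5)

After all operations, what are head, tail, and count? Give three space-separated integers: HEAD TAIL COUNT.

Answer: 2 2 6

Derivation:
After op 1 (write(12)): arr=[12 _ _ _ _ _] head=0 tail=1 count=1
After op 2 (write(2)): arr=[12 2 _ _ _ _] head=0 tail=2 count=2
After op 3 (write(21)): arr=[12 2 21 _ _ _] head=0 tail=3 count=3
After op 4 (write(4)): arr=[12 2 21 4 _ _] head=0 tail=4 count=4
After op 5 (read()): arr=[12 2 21 4 _ _] head=1 tail=4 count=3
After op 6 (write(6)): arr=[12 2 21 4 6 _] head=1 tail=5 count=4
After op 7 (write(11)): arr=[12 2 21 4 6 11] head=1 tail=0 count=5
After op 8 (peek()): arr=[12 2 21 4 6 11] head=1 tail=0 count=5
After op 9 (write(13)): arr=[13 2 21 4 6 11] head=1 tail=1 count=6
After op 10 (write(5)): arr=[13 5 21 4 6 11] head=2 tail=2 count=6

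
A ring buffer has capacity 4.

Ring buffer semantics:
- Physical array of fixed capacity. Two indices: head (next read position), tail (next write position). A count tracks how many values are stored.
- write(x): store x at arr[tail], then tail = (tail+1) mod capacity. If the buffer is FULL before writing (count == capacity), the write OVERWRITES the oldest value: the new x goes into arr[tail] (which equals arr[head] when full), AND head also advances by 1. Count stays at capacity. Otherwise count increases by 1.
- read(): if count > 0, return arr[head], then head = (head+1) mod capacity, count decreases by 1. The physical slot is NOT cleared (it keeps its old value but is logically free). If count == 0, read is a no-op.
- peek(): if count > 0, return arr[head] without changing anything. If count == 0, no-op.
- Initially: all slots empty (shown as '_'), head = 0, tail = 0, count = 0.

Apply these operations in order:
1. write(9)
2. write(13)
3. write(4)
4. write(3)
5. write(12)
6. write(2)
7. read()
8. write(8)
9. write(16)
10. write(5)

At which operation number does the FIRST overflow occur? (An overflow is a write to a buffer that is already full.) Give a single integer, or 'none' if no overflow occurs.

Answer: 5

Derivation:
After op 1 (write(9)): arr=[9 _ _ _] head=0 tail=1 count=1
After op 2 (write(13)): arr=[9 13 _ _] head=0 tail=2 count=2
After op 3 (write(4)): arr=[9 13 4 _] head=0 tail=3 count=3
After op 4 (write(3)): arr=[9 13 4 3] head=0 tail=0 count=4
After op 5 (write(12)): arr=[12 13 4 3] head=1 tail=1 count=4
After op 6 (write(2)): arr=[12 2 4 3] head=2 tail=2 count=4
After op 7 (read()): arr=[12 2 4 3] head=3 tail=2 count=3
After op 8 (write(8)): arr=[12 2 8 3] head=3 tail=3 count=4
After op 9 (write(16)): arr=[12 2 8 16] head=0 tail=0 count=4
After op 10 (write(5)): arr=[5 2 8 16] head=1 tail=1 count=4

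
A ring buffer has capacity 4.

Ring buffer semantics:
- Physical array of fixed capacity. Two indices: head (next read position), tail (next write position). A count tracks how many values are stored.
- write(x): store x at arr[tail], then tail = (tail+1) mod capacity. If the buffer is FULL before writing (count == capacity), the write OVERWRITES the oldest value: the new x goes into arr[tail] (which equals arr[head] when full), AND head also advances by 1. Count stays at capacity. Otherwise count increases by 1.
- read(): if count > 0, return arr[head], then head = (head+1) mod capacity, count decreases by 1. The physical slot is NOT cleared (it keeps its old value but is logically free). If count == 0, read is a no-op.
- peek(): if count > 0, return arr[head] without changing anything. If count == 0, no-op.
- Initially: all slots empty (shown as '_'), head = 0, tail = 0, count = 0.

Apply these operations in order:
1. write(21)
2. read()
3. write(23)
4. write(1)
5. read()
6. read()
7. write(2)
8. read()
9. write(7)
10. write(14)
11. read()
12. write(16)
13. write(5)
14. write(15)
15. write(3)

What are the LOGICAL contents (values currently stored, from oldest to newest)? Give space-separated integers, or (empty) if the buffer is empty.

After op 1 (write(21)): arr=[21 _ _ _] head=0 tail=1 count=1
After op 2 (read()): arr=[21 _ _ _] head=1 tail=1 count=0
After op 3 (write(23)): arr=[21 23 _ _] head=1 tail=2 count=1
After op 4 (write(1)): arr=[21 23 1 _] head=1 tail=3 count=2
After op 5 (read()): arr=[21 23 1 _] head=2 tail=3 count=1
After op 6 (read()): arr=[21 23 1 _] head=3 tail=3 count=0
After op 7 (write(2)): arr=[21 23 1 2] head=3 tail=0 count=1
After op 8 (read()): arr=[21 23 1 2] head=0 tail=0 count=0
After op 9 (write(7)): arr=[7 23 1 2] head=0 tail=1 count=1
After op 10 (write(14)): arr=[7 14 1 2] head=0 tail=2 count=2
After op 11 (read()): arr=[7 14 1 2] head=1 tail=2 count=1
After op 12 (write(16)): arr=[7 14 16 2] head=1 tail=3 count=2
After op 13 (write(5)): arr=[7 14 16 5] head=1 tail=0 count=3
After op 14 (write(15)): arr=[15 14 16 5] head=1 tail=1 count=4
After op 15 (write(3)): arr=[15 3 16 5] head=2 tail=2 count=4

Answer: 16 5 15 3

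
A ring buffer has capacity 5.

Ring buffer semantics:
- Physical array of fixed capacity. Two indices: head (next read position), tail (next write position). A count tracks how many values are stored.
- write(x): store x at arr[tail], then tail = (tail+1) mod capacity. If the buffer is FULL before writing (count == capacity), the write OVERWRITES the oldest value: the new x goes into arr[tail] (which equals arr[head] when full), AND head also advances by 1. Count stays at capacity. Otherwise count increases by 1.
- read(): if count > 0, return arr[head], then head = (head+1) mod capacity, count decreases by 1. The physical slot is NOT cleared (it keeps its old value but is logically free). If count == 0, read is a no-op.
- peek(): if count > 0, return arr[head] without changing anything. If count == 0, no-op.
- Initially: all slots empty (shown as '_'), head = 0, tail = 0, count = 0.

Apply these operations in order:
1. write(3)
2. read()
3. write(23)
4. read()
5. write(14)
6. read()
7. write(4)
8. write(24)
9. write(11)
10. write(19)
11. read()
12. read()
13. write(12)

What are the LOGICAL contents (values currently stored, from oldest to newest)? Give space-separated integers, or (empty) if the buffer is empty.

Answer: 11 19 12

Derivation:
After op 1 (write(3)): arr=[3 _ _ _ _] head=0 tail=1 count=1
After op 2 (read()): arr=[3 _ _ _ _] head=1 tail=1 count=0
After op 3 (write(23)): arr=[3 23 _ _ _] head=1 tail=2 count=1
After op 4 (read()): arr=[3 23 _ _ _] head=2 tail=2 count=0
After op 5 (write(14)): arr=[3 23 14 _ _] head=2 tail=3 count=1
After op 6 (read()): arr=[3 23 14 _ _] head=3 tail=3 count=0
After op 7 (write(4)): arr=[3 23 14 4 _] head=3 tail=4 count=1
After op 8 (write(24)): arr=[3 23 14 4 24] head=3 tail=0 count=2
After op 9 (write(11)): arr=[11 23 14 4 24] head=3 tail=1 count=3
After op 10 (write(19)): arr=[11 19 14 4 24] head=3 tail=2 count=4
After op 11 (read()): arr=[11 19 14 4 24] head=4 tail=2 count=3
After op 12 (read()): arr=[11 19 14 4 24] head=0 tail=2 count=2
After op 13 (write(12)): arr=[11 19 12 4 24] head=0 tail=3 count=3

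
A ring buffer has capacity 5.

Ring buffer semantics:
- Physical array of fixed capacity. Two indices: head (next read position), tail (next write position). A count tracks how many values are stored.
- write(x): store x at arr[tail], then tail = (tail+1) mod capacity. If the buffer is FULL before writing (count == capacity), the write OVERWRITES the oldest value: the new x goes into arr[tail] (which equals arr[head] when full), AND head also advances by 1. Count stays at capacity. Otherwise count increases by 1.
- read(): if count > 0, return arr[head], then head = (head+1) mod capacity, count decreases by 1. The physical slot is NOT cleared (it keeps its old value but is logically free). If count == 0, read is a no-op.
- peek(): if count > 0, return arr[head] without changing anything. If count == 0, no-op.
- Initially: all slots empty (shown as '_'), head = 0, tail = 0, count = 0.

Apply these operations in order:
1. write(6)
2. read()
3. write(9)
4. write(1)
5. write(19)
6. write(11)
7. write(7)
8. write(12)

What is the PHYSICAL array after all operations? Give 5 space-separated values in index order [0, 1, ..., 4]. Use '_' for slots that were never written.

After op 1 (write(6)): arr=[6 _ _ _ _] head=0 tail=1 count=1
After op 2 (read()): arr=[6 _ _ _ _] head=1 tail=1 count=0
After op 3 (write(9)): arr=[6 9 _ _ _] head=1 tail=2 count=1
After op 4 (write(1)): arr=[6 9 1 _ _] head=1 tail=3 count=2
After op 5 (write(19)): arr=[6 9 1 19 _] head=1 tail=4 count=3
After op 6 (write(11)): arr=[6 9 1 19 11] head=1 tail=0 count=4
After op 7 (write(7)): arr=[7 9 1 19 11] head=1 tail=1 count=5
After op 8 (write(12)): arr=[7 12 1 19 11] head=2 tail=2 count=5

Answer: 7 12 1 19 11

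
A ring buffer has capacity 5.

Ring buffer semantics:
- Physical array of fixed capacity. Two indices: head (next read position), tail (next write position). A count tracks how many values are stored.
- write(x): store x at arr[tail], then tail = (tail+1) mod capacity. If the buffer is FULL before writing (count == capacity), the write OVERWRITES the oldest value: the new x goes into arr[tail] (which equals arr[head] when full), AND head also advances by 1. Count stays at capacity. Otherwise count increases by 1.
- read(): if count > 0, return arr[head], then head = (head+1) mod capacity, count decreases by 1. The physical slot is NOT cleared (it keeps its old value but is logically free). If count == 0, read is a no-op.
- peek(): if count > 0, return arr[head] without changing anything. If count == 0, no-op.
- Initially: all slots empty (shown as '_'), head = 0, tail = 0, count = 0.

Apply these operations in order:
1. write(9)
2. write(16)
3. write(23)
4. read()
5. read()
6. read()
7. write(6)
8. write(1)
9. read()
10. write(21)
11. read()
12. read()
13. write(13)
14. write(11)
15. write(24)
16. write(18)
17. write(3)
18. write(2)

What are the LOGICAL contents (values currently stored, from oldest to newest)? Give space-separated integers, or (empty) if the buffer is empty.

Answer: 11 24 18 3 2

Derivation:
After op 1 (write(9)): arr=[9 _ _ _ _] head=0 tail=1 count=1
After op 2 (write(16)): arr=[9 16 _ _ _] head=0 tail=2 count=2
After op 3 (write(23)): arr=[9 16 23 _ _] head=0 tail=3 count=3
After op 4 (read()): arr=[9 16 23 _ _] head=1 tail=3 count=2
After op 5 (read()): arr=[9 16 23 _ _] head=2 tail=3 count=1
After op 6 (read()): arr=[9 16 23 _ _] head=3 tail=3 count=0
After op 7 (write(6)): arr=[9 16 23 6 _] head=3 tail=4 count=1
After op 8 (write(1)): arr=[9 16 23 6 1] head=3 tail=0 count=2
After op 9 (read()): arr=[9 16 23 6 1] head=4 tail=0 count=1
After op 10 (write(21)): arr=[21 16 23 6 1] head=4 tail=1 count=2
After op 11 (read()): arr=[21 16 23 6 1] head=0 tail=1 count=1
After op 12 (read()): arr=[21 16 23 6 1] head=1 tail=1 count=0
After op 13 (write(13)): arr=[21 13 23 6 1] head=1 tail=2 count=1
After op 14 (write(11)): arr=[21 13 11 6 1] head=1 tail=3 count=2
After op 15 (write(24)): arr=[21 13 11 24 1] head=1 tail=4 count=3
After op 16 (write(18)): arr=[21 13 11 24 18] head=1 tail=0 count=4
After op 17 (write(3)): arr=[3 13 11 24 18] head=1 tail=1 count=5
After op 18 (write(2)): arr=[3 2 11 24 18] head=2 tail=2 count=5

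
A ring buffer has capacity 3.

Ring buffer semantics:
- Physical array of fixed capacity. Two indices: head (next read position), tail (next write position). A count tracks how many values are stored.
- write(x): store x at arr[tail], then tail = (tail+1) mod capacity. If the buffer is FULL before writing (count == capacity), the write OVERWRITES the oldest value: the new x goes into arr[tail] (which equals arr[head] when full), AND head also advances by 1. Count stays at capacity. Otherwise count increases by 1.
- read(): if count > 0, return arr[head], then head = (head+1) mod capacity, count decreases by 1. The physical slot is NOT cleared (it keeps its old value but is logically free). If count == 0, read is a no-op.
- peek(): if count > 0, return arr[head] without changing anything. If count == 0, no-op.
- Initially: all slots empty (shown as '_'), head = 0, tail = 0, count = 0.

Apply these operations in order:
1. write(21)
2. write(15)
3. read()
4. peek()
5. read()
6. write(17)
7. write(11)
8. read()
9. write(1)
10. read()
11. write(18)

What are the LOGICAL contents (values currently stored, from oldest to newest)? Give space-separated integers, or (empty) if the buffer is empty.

Answer: 1 18

Derivation:
After op 1 (write(21)): arr=[21 _ _] head=0 tail=1 count=1
After op 2 (write(15)): arr=[21 15 _] head=0 tail=2 count=2
After op 3 (read()): arr=[21 15 _] head=1 tail=2 count=1
After op 4 (peek()): arr=[21 15 _] head=1 tail=2 count=1
After op 5 (read()): arr=[21 15 _] head=2 tail=2 count=0
After op 6 (write(17)): arr=[21 15 17] head=2 tail=0 count=1
After op 7 (write(11)): arr=[11 15 17] head=2 tail=1 count=2
After op 8 (read()): arr=[11 15 17] head=0 tail=1 count=1
After op 9 (write(1)): arr=[11 1 17] head=0 tail=2 count=2
After op 10 (read()): arr=[11 1 17] head=1 tail=2 count=1
After op 11 (write(18)): arr=[11 1 18] head=1 tail=0 count=2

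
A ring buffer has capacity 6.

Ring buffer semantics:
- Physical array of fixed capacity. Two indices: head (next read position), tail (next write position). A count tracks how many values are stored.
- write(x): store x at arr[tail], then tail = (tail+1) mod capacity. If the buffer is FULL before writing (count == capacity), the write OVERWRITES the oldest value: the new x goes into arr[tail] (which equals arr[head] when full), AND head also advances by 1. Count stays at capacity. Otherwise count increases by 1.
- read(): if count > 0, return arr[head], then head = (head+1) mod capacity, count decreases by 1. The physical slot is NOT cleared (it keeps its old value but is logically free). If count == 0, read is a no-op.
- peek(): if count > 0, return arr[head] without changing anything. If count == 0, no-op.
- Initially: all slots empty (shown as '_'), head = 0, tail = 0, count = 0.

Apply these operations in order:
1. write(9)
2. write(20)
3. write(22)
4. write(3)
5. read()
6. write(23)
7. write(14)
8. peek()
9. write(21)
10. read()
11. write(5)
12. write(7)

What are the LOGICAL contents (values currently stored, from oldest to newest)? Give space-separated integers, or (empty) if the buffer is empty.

Answer: 3 23 14 21 5 7

Derivation:
After op 1 (write(9)): arr=[9 _ _ _ _ _] head=0 tail=1 count=1
After op 2 (write(20)): arr=[9 20 _ _ _ _] head=0 tail=2 count=2
After op 3 (write(22)): arr=[9 20 22 _ _ _] head=0 tail=3 count=3
After op 4 (write(3)): arr=[9 20 22 3 _ _] head=0 tail=4 count=4
After op 5 (read()): arr=[9 20 22 3 _ _] head=1 tail=4 count=3
After op 6 (write(23)): arr=[9 20 22 3 23 _] head=1 tail=5 count=4
After op 7 (write(14)): arr=[9 20 22 3 23 14] head=1 tail=0 count=5
After op 8 (peek()): arr=[9 20 22 3 23 14] head=1 tail=0 count=5
After op 9 (write(21)): arr=[21 20 22 3 23 14] head=1 tail=1 count=6
After op 10 (read()): arr=[21 20 22 3 23 14] head=2 tail=1 count=5
After op 11 (write(5)): arr=[21 5 22 3 23 14] head=2 tail=2 count=6
After op 12 (write(7)): arr=[21 5 7 3 23 14] head=3 tail=3 count=6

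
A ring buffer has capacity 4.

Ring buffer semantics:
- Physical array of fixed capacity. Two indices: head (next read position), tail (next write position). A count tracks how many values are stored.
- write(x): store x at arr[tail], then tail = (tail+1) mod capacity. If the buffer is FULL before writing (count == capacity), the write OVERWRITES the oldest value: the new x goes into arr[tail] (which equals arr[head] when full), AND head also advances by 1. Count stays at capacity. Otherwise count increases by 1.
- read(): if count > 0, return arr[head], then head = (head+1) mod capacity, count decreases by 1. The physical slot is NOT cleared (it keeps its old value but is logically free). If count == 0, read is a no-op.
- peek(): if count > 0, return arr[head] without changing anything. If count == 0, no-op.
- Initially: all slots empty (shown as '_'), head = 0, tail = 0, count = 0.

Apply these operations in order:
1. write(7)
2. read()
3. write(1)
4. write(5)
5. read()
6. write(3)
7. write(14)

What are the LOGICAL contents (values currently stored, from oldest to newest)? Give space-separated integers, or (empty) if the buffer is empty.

After op 1 (write(7)): arr=[7 _ _ _] head=0 tail=1 count=1
After op 2 (read()): arr=[7 _ _ _] head=1 tail=1 count=0
After op 3 (write(1)): arr=[7 1 _ _] head=1 tail=2 count=1
After op 4 (write(5)): arr=[7 1 5 _] head=1 tail=3 count=2
After op 5 (read()): arr=[7 1 5 _] head=2 tail=3 count=1
After op 6 (write(3)): arr=[7 1 5 3] head=2 tail=0 count=2
After op 7 (write(14)): arr=[14 1 5 3] head=2 tail=1 count=3

Answer: 5 3 14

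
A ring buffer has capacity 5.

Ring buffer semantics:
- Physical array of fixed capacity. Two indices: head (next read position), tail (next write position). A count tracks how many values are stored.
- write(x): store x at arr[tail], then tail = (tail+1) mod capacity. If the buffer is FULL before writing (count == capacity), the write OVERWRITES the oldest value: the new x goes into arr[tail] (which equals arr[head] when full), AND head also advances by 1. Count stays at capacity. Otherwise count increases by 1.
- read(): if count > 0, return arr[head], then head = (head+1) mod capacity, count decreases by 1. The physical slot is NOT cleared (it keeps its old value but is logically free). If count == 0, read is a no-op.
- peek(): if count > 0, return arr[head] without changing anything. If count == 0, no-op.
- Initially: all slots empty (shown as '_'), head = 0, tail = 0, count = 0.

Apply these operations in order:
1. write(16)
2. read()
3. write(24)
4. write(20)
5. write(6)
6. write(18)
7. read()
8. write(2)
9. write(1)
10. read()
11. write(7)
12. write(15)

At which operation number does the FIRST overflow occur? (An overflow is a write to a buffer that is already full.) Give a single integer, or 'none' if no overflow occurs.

After op 1 (write(16)): arr=[16 _ _ _ _] head=0 tail=1 count=1
After op 2 (read()): arr=[16 _ _ _ _] head=1 tail=1 count=0
After op 3 (write(24)): arr=[16 24 _ _ _] head=1 tail=2 count=1
After op 4 (write(20)): arr=[16 24 20 _ _] head=1 tail=3 count=2
After op 5 (write(6)): arr=[16 24 20 6 _] head=1 tail=4 count=3
After op 6 (write(18)): arr=[16 24 20 6 18] head=1 tail=0 count=4
After op 7 (read()): arr=[16 24 20 6 18] head=2 tail=0 count=3
After op 8 (write(2)): arr=[2 24 20 6 18] head=2 tail=1 count=4
After op 9 (write(1)): arr=[2 1 20 6 18] head=2 tail=2 count=5
After op 10 (read()): arr=[2 1 20 6 18] head=3 tail=2 count=4
After op 11 (write(7)): arr=[2 1 7 6 18] head=3 tail=3 count=5
After op 12 (write(15)): arr=[2 1 7 15 18] head=4 tail=4 count=5

Answer: 12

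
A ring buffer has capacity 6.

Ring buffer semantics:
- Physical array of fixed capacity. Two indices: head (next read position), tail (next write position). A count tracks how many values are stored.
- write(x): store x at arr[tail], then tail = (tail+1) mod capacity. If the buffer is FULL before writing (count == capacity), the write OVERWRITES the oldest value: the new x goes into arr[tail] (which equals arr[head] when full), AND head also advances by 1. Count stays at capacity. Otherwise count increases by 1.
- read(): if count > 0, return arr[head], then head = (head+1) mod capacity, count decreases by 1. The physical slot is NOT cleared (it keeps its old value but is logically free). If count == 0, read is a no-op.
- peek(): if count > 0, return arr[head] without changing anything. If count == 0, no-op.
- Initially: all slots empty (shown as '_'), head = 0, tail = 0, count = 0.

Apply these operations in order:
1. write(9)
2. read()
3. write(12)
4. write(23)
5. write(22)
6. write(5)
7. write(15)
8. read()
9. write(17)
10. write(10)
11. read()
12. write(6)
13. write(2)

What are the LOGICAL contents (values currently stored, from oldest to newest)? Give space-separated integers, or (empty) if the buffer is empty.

Answer: 5 15 17 10 6 2

Derivation:
After op 1 (write(9)): arr=[9 _ _ _ _ _] head=0 tail=1 count=1
After op 2 (read()): arr=[9 _ _ _ _ _] head=1 tail=1 count=0
After op 3 (write(12)): arr=[9 12 _ _ _ _] head=1 tail=2 count=1
After op 4 (write(23)): arr=[9 12 23 _ _ _] head=1 tail=3 count=2
After op 5 (write(22)): arr=[9 12 23 22 _ _] head=1 tail=4 count=3
After op 6 (write(5)): arr=[9 12 23 22 5 _] head=1 tail=5 count=4
After op 7 (write(15)): arr=[9 12 23 22 5 15] head=1 tail=0 count=5
After op 8 (read()): arr=[9 12 23 22 5 15] head=2 tail=0 count=4
After op 9 (write(17)): arr=[17 12 23 22 5 15] head=2 tail=1 count=5
After op 10 (write(10)): arr=[17 10 23 22 5 15] head=2 tail=2 count=6
After op 11 (read()): arr=[17 10 23 22 5 15] head=3 tail=2 count=5
After op 12 (write(6)): arr=[17 10 6 22 5 15] head=3 tail=3 count=6
After op 13 (write(2)): arr=[17 10 6 2 5 15] head=4 tail=4 count=6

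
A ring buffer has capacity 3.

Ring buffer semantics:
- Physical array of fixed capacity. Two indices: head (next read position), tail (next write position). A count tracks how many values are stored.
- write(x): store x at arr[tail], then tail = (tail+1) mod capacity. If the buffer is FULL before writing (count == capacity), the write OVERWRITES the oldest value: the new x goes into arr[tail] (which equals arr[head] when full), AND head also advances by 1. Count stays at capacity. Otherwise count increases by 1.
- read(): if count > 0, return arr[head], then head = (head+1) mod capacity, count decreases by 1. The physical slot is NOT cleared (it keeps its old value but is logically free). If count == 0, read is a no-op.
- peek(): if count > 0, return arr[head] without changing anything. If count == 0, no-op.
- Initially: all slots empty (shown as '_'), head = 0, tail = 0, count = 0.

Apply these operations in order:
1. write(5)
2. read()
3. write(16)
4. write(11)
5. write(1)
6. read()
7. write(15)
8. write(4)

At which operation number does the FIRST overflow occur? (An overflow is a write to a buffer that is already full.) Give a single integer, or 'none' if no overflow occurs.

Answer: 8

Derivation:
After op 1 (write(5)): arr=[5 _ _] head=0 tail=1 count=1
After op 2 (read()): arr=[5 _ _] head=1 tail=1 count=0
After op 3 (write(16)): arr=[5 16 _] head=1 tail=2 count=1
After op 4 (write(11)): arr=[5 16 11] head=1 tail=0 count=2
After op 5 (write(1)): arr=[1 16 11] head=1 tail=1 count=3
After op 6 (read()): arr=[1 16 11] head=2 tail=1 count=2
After op 7 (write(15)): arr=[1 15 11] head=2 tail=2 count=3
After op 8 (write(4)): arr=[1 15 4] head=0 tail=0 count=3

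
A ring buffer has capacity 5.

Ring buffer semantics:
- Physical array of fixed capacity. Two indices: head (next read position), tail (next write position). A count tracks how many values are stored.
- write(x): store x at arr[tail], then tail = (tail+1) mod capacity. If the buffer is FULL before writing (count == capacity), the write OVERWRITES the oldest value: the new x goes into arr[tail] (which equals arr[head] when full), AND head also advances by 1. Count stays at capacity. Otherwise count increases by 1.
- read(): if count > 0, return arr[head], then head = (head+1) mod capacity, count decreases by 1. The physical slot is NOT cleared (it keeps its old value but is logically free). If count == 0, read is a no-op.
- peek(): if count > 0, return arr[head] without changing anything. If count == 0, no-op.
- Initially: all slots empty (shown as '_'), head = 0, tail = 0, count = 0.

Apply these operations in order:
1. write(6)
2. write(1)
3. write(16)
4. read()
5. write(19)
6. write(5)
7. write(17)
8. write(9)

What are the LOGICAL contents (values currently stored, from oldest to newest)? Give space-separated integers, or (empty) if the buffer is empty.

After op 1 (write(6)): arr=[6 _ _ _ _] head=0 tail=1 count=1
After op 2 (write(1)): arr=[6 1 _ _ _] head=0 tail=2 count=2
After op 3 (write(16)): arr=[6 1 16 _ _] head=0 tail=3 count=3
After op 4 (read()): arr=[6 1 16 _ _] head=1 tail=3 count=2
After op 5 (write(19)): arr=[6 1 16 19 _] head=1 tail=4 count=3
After op 6 (write(5)): arr=[6 1 16 19 5] head=1 tail=0 count=4
After op 7 (write(17)): arr=[17 1 16 19 5] head=1 tail=1 count=5
After op 8 (write(9)): arr=[17 9 16 19 5] head=2 tail=2 count=5

Answer: 16 19 5 17 9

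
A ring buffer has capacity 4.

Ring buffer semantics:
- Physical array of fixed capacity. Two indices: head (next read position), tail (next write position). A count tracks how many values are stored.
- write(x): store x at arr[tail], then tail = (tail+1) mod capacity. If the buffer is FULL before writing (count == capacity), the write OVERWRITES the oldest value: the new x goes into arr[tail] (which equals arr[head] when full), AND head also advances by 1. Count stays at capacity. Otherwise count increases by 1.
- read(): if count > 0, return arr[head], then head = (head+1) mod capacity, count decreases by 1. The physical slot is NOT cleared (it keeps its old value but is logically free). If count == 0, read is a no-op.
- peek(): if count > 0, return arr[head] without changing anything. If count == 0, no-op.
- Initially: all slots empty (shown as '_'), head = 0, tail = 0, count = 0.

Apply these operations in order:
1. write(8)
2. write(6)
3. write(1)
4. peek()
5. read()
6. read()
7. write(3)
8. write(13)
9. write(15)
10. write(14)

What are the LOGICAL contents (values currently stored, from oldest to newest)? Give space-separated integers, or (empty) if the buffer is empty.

After op 1 (write(8)): arr=[8 _ _ _] head=0 tail=1 count=1
After op 2 (write(6)): arr=[8 6 _ _] head=0 tail=2 count=2
After op 3 (write(1)): arr=[8 6 1 _] head=0 tail=3 count=3
After op 4 (peek()): arr=[8 6 1 _] head=0 tail=3 count=3
After op 5 (read()): arr=[8 6 1 _] head=1 tail=3 count=2
After op 6 (read()): arr=[8 6 1 _] head=2 tail=3 count=1
After op 7 (write(3)): arr=[8 6 1 3] head=2 tail=0 count=2
After op 8 (write(13)): arr=[13 6 1 3] head=2 tail=1 count=3
After op 9 (write(15)): arr=[13 15 1 3] head=2 tail=2 count=4
After op 10 (write(14)): arr=[13 15 14 3] head=3 tail=3 count=4

Answer: 3 13 15 14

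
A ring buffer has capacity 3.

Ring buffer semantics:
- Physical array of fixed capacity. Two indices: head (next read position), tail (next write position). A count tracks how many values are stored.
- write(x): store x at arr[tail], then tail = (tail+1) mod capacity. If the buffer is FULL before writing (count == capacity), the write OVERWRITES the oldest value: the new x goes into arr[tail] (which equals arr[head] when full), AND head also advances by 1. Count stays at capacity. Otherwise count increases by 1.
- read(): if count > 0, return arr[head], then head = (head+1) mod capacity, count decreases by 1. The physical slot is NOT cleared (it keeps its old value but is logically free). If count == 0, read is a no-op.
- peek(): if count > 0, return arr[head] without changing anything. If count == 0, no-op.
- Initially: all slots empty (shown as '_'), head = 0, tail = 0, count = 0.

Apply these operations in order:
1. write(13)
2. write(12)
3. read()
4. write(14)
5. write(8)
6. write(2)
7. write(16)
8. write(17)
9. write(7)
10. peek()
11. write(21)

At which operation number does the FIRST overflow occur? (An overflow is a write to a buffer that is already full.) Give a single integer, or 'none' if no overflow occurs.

Answer: 6

Derivation:
After op 1 (write(13)): arr=[13 _ _] head=0 tail=1 count=1
After op 2 (write(12)): arr=[13 12 _] head=0 tail=2 count=2
After op 3 (read()): arr=[13 12 _] head=1 tail=2 count=1
After op 4 (write(14)): arr=[13 12 14] head=1 tail=0 count=2
After op 5 (write(8)): arr=[8 12 14] head=1 tail=1 count=3
After op 6 (write(2)): arr=[8 2 14] head=2 tail=2 count=3
After op 7 (write(16)): arr=[8 2 16] head=0 tail=0 count=3
After op 8 (write(17)): arr=[17 2 16] head=1 tail=1 count=3
After op 9 (write(7)): arr=[17 7 16] head=2 tail=2 count=3
After op 10 (peek()): arr=[17 7 16] head=2 tail=2 count=3
After op 11 (write(21)): arr=[17 7 21] head=0 tail=0 count=3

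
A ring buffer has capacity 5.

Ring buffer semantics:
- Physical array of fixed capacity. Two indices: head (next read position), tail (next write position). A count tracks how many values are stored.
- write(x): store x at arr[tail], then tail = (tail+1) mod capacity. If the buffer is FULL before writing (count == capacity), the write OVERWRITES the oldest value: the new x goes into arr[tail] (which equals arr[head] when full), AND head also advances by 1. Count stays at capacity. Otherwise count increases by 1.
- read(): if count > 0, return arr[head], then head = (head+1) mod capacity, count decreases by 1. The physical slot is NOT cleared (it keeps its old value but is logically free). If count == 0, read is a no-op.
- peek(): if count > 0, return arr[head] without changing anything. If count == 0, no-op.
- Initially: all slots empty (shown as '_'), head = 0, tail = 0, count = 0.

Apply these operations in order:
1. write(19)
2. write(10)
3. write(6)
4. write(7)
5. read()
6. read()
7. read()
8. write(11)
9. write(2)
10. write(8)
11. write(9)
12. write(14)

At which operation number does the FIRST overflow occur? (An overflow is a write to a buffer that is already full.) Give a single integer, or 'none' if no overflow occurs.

Answer: 12

Derivation:
After op 1 (write(19)): arr=[19 _ _ _ _] head=0 tail=1 count=1
After op 2 (write(10)): arr=[19 10 _ _ _] head=0 tail=2 count=2
After op 3 (write(6)): arr=[19 10 6 _ _] head=0 tail=3 count=3
After op 4 (write(7)): arr=[19 10 6 7 _] head=0 tail=4 count=4
After op 5 (read()): arr=[19 10 6 7 _] head=1 tail=4 count=3
After op 6 (read()): arr=[19 10 6 7 _] head=2 tail=4 count=2
After op 7 (read()): arr=[19 10 6 7 _] head=3 tail=4 count=1
After op 8 (write(11)): arr=[19 10 6 7 11] head=3 tail=0 count=2
After op 9 (write(2)): arr=[2 10 6 7 11] head=3 tail=1 count=3
After op 10 (write(8)): arr=[2 8 6 7 11] head=3 tail=2 count=4
After op 11 (write(9)): arr=[2 8 9 7 11] head=3 tail=3 count=5
After op 12 (write(14)): arr=[2 8 9 14 11] head=4 tail=4 count=5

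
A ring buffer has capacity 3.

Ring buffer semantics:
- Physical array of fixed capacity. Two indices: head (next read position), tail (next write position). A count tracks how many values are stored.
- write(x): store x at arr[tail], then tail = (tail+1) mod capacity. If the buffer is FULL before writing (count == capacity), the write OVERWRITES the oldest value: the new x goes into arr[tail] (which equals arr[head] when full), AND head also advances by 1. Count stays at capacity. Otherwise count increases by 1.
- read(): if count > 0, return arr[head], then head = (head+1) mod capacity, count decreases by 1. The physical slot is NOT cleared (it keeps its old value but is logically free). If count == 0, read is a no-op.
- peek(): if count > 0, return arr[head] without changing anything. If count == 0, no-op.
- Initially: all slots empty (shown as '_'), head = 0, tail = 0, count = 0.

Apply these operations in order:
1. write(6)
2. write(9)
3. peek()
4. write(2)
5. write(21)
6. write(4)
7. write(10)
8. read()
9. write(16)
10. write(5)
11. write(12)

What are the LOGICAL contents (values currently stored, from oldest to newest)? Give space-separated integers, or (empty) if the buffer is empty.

After op 1 (write(6)): arr=[6 _ _] head=0 tail=1 count=1
After op 2 (write(9)): arr=[6 9 _] head=0 tail=2 count=2
After op 3 (peek()): arr=[6 9 _] head=0 tail=2 count=2
After op 4 (write(2)): arr=[6 9 2] head=0 tail=0 count=3
After op 5 (write(21)): arr=[21 9 2] head=1 tail=1 count=3
After op 6 (write(4)): arr=[21 4 2] head=2 tail=2 count=3
After op 7 (write(10)): arr=[21 4 10] head=0 tail=0 count=3
After op 8 (read()): arr=[21 4 10] head=1 tail=0 count=2
After op 9 (write(16)): arr=[16 4 10] head=1 tail=1 count=3
After op 10 (write(5)): arr=[16 5 10] head=2 tail=2 count=3
After op 11 (write(12)): arr=[16 5 12] head=0 tail=0 count=3

Answer: 16 5 12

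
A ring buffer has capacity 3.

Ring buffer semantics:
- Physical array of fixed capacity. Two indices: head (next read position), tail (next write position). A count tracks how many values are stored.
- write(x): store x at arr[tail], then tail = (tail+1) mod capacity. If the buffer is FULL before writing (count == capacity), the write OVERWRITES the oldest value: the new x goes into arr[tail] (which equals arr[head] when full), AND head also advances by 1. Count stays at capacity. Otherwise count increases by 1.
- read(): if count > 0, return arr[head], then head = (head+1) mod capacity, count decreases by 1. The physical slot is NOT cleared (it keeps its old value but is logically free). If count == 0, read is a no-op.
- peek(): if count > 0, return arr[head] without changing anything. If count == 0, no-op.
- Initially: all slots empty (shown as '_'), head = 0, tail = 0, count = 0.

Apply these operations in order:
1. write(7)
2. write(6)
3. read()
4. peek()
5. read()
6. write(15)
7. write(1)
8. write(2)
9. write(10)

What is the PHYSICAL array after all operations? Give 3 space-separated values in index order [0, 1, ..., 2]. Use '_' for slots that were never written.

Answer: 1 2 10

Derivation:
After op 1 (write(7)): arr=[7 _ _] head=0 tail=1 count=1
After op 2 (write(6)): arr=[7 6 _] head=0 tail=2 count=2
After op 3 (read()): arr=[7 6 _] head=1 tail=2 count=1
After op 4 (peek()): arr=[7 6 _] head=1 tail=2 count=1
After op 5 (read()): arr=[7 6 _] head=2 tail=2 count=0
After op 6 (write(15)): arr=[7 6 15] head=2 tail=0 count=1
After op 7 (write(1)): arr=[1 6 15] head=2 tail=1 count=2
After op 8 (write(2)): arr=[1 2 15] head=2 tail=2 count=3
After op 9 (write(10)): arr=[1 2 10] head=0 tail=0 count=3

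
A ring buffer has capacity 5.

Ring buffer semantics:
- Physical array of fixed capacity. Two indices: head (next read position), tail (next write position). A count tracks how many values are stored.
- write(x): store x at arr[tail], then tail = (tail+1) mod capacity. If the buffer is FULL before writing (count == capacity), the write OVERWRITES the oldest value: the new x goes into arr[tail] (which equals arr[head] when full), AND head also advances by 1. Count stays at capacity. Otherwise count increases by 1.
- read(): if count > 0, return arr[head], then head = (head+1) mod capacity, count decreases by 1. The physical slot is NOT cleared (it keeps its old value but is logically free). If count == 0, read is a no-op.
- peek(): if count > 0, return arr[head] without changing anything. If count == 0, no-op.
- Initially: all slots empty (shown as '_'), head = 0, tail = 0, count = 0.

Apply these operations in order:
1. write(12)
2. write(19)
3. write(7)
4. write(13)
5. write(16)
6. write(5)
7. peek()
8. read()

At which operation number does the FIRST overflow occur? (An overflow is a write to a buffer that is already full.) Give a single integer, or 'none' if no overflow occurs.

Answer: 6

Derivation:
After op 1 (write(12)): arr=[12 _ _ _ _] head=0 tail=1 count=1
After op 2 (write(19)): arr=[12 19 _ _ _] head=0 tail=2 count=2
After op 3 (write(7)): arr=[12 19 7 _ _] head=0 tail=3 count=3
After op 4 (write(13)): arr=[12 19 7 13 _] head=0 tail=4 count=4
After op 5 (write(16)): arr=[12 19 7 13 16] head=0 tail=0 count=5
After op 6 (write(5)): arr=[5 19 7 13 16] head=1 tail=1 count=5
After op 7 (peek()): arr=[5 19 7 13 16] head=1 tail=1 count=5
After op 8 (read()): arr=[5 19 7 13 16] head=2 tail=1 count=4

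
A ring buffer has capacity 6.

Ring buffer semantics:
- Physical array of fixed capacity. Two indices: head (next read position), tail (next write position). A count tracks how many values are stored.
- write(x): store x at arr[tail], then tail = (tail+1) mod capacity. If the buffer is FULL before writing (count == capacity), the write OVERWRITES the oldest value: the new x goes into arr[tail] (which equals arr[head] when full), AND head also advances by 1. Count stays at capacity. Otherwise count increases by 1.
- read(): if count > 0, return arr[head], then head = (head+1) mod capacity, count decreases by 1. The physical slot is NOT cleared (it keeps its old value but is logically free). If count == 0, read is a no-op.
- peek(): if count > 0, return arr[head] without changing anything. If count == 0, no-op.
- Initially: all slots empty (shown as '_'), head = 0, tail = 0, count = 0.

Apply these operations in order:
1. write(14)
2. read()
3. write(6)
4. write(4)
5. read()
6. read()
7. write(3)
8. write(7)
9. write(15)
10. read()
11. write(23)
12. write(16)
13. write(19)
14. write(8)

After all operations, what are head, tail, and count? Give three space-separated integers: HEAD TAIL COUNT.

Answer: 4 4 6

Derivation:
After op 1 (write(14)): arr=[14 _ _ _ _ _] head=0 tail=1 count=1
After op 2 (read()): arr=[14 _ _ _ _ _] head=1 tail=1 count=0
After op 3 (write(6)): arr=[14 6 _ _ _ _] head=1 tail=2 count=1
After op 4 (write(4)): arr=[14 6 4 _ _ _] head=1 tail=3 count=2
After op 5 (read()): arr=[14 6 4 _ _ _] head=2 tail=3 count=1
After op 6 (read()): arr=[14 6 4 _ _ _] head=3 tail=3 count=0
After op 7 (write(3)): arr=[14 6 4 3 _ _] head=3 tail=4 count=1
After op 8 (write(7)): arr=[14 6 4 3 7 _] head=3 tail=5 count=2
After op 9 (write(15)): arr=[14 6 4 3 7 15] head=3 tail=0 count=3
After op 10 (read()): arr=[14 6 4 3 7 15] head=4 tail=0 count=2
After op 11 (write(23)): arr=[23 6 4 3 7 15] head=4 tail=1 count=3
After op 12 (write(16)): arr=[23 16 4 3 7 15] head=4 tail=2 count=4
After op 13 (write(19)): arr=[23 16 19 3 7 15] head=4 tail=3 count=5
After op 14 (write(8)): arr=[23 16 19 8 7 15] head=4 tail=4 count=6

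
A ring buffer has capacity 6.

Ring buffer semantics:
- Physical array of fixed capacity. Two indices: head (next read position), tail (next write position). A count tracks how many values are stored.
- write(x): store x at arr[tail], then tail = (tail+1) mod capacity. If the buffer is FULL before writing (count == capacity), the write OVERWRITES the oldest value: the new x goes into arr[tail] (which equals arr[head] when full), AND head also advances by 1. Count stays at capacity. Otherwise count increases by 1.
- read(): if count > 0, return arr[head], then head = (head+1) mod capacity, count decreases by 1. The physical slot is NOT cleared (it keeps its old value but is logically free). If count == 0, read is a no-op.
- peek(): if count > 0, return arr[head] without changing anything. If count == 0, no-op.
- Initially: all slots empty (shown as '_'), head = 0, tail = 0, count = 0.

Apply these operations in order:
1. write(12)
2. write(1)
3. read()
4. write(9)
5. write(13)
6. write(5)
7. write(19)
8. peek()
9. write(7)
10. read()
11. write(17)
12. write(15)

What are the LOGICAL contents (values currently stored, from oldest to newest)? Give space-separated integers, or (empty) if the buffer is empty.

Answer: 13 5 19 7 17 15

Derivation:
After op 1 (write(12)): arr=[12 _ _ _ _ _] head=0 tail=1 count=1
After op 2 (write(1)): arr=[12 1 _ _ _ _] head=0 tail=2 count=2
After op 3 (read()): arr=[12 1 _ _ _ _] head=1 tail=2 count=1
After op 4 (write(9)): arr=[12 1 9 _ _ _] head=1 tail=3 count=2
After op 5 (write(13)): arr=[12 1 9 13 _ _] head=1 tail=4 count=3
After op 6 (write(5)): arr=[12 1 9 13 5 _] head=1 tail=5 count=4
After op 7 (write(19)): arr=[12 1 9 13 5 19] head=1 tail=0 count=5
After op 8 (peek()): arr=[12 1 9 13 5 19] head=1 tail=0 count=5
After op 9 (write(7)): arr=[7 1 9 13 5 19] head=1 tail=1 count=6
After op 10 (read()): arr=[7 1 9 13 5 19] head=2 tail=1 count=5
After op 11 (write(17)): arr=[7 17 9 13 5 19] head=2 tail=2 count=6
After op 12 (write(15)): arr=[7 17 15 13 5 19] head=3 tail=3 count=6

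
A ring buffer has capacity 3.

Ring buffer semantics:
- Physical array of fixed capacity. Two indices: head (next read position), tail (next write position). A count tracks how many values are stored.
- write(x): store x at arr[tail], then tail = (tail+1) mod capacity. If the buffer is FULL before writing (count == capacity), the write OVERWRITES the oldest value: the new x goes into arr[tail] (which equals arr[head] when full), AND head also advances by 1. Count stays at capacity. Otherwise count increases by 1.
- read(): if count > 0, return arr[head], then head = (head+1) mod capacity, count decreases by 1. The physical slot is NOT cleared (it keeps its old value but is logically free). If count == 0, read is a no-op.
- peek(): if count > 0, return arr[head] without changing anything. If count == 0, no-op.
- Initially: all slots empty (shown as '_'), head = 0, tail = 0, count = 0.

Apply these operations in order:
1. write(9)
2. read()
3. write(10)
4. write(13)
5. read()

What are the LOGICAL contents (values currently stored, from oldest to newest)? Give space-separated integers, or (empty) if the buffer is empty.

After op 1 (write(9)): arr=[9 _ _] head=0 tail=1 count=1
After op 2 (read()): arr=[9 _ _] head=1 tail=1 count=0
After op 3 (write(10)): arr=[9 10 _] head=1 tail=2 count=1
After op 4 (write(13)): arr=[9 10 13] head=1 tail=0 count=2
After op 5 (read()): arr=[9 10 13] head=2 tail=0 count=1

Answer: 13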